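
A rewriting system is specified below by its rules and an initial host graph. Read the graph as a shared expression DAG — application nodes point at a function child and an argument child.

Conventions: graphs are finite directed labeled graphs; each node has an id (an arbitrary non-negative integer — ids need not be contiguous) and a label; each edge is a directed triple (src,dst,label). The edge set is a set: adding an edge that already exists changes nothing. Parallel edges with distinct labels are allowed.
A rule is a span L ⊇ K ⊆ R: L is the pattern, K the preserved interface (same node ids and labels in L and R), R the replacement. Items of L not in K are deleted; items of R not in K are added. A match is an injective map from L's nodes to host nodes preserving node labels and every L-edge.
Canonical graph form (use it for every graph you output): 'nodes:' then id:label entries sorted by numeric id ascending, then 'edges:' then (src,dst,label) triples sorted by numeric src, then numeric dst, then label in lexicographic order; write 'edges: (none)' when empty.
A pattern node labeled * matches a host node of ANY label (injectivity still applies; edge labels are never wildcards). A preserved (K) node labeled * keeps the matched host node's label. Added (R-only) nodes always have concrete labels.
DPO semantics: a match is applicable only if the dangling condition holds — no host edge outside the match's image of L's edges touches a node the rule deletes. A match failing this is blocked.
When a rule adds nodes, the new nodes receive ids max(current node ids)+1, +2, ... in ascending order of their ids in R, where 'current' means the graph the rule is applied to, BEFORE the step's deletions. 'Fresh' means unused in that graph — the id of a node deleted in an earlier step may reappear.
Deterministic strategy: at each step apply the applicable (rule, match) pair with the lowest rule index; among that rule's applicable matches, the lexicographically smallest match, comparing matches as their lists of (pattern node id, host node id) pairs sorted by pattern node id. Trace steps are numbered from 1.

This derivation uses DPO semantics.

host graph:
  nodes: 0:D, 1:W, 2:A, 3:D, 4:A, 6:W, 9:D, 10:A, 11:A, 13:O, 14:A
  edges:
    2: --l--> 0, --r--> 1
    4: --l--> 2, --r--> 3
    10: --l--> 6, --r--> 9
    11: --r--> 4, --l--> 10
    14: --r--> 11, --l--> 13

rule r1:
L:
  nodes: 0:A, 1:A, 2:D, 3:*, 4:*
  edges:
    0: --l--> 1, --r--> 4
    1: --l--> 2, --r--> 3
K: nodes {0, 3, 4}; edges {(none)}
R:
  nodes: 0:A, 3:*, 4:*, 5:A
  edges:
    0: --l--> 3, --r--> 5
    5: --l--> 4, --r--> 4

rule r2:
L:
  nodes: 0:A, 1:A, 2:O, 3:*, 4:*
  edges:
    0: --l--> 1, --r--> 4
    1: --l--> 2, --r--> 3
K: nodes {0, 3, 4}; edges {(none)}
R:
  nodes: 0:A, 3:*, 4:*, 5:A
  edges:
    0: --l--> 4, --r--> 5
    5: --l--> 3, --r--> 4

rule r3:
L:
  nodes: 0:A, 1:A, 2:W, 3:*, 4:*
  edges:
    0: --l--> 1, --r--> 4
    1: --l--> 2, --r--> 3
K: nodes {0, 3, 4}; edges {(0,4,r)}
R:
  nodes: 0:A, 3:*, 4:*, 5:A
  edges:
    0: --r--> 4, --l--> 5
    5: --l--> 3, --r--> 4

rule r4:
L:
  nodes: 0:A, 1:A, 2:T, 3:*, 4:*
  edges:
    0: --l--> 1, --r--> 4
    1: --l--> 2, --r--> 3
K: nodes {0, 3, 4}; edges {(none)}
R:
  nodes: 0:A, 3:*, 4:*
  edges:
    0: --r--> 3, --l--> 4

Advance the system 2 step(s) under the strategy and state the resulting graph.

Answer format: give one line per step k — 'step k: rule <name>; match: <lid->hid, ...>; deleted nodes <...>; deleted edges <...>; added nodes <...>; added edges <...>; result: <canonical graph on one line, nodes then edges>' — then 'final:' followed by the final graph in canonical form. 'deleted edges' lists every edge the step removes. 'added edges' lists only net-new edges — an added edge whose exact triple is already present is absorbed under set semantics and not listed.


step 1: rule r1; match: 0->4, 1->2, 2->0, 3->1, 4->3; deleted nodes 0, 2; deleted edges (2,0,l); (2,1,r); (4,2,l); (4,3,r); added nodes 15; added edges (4,1,l); (4,15,r); (15,3,l); (15,3,r); result: nodes: 1:W, 3:D, 4:A, 6:W, 9:D, 10:A, 11:A, 13:O, 14:A, 15:A edges: (4,1,l); (4,15,r); (10,6,l); (10,9,r); (11,4,r); (11,10,l); (14,11,r); (14,13,l); (15,3,l); (15,3,r)
step 2: rule r3; match: 0->11, 1->10, 2->6, 3->9, 4->4; deleted nodes 6, 10; deleted edges (10,6,l); (10,9,r); (11,10,l); added nodes 16; added edges (11,16,l); (16,4,r); (16,9,l); result: nodes: 1:W, 3:D, 4:A, 9:D, 11:A, 13:O, 14:A, 15:A, 16:A edges: (4,1,l); (4,15,r); (11,4,r); (11,16,l); (14,11,r); (14,13,l); (15,3,l); (15,3,r); (16,4,r); (16,9,l)
final:
nodes: 1:W, 3:D, 4:A, 9:D, 11:A, 13:O, 14:A, 15:A, 16:A
edges: (4,1,l); (4,15,r); (11,4,r); (11,16,l); (14,11,r); (14,13,l); (15,3,l); (15,3,r); (16,4,r); (16,9,l)


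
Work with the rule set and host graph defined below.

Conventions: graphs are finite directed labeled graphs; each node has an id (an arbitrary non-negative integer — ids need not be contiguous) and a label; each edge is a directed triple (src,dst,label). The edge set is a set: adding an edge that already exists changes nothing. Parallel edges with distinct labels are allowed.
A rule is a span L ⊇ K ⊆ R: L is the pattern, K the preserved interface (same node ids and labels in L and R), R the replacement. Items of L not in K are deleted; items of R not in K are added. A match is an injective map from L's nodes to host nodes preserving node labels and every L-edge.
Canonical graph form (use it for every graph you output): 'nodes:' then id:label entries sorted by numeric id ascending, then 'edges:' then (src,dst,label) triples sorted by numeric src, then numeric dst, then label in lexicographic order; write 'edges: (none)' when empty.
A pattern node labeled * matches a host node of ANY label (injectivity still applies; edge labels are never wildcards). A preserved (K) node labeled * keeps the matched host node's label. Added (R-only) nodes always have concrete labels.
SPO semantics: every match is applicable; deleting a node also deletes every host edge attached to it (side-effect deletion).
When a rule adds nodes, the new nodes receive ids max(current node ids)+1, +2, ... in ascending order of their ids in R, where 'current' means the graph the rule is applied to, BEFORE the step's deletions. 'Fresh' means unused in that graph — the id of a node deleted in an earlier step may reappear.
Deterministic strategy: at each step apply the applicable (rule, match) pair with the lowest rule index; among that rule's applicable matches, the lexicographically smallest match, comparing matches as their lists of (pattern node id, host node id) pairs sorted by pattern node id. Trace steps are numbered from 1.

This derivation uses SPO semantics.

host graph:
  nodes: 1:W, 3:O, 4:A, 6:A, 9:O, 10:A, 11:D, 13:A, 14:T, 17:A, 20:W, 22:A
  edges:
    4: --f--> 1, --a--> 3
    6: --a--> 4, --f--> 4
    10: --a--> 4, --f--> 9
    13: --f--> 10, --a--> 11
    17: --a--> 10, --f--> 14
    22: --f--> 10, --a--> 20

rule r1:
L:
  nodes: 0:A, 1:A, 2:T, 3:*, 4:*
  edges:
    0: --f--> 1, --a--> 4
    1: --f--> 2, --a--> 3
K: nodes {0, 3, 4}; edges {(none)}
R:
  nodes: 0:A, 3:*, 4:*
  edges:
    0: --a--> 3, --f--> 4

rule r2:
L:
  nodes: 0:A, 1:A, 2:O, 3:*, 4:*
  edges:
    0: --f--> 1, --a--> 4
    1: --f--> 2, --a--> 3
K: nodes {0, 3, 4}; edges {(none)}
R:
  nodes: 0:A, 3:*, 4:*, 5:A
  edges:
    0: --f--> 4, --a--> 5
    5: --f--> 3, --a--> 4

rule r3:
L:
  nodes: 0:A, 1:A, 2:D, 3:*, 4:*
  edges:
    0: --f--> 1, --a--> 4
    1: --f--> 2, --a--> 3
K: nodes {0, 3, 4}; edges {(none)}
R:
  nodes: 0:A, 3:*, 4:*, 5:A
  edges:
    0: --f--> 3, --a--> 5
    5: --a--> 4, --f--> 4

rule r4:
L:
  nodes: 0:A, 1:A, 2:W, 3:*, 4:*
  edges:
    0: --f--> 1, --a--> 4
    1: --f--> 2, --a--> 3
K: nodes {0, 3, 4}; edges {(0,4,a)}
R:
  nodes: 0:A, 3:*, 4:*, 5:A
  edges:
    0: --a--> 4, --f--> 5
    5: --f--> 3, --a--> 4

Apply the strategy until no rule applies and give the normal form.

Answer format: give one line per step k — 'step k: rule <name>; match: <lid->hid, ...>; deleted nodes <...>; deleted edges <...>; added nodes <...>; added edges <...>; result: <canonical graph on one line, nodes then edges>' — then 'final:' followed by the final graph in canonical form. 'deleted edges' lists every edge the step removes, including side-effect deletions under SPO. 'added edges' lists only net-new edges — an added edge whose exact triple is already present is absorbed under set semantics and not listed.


step 1: rule r2; match: 0->13, 1->10, 2->9, 3->4, 4->11; deleted nodes 9, 10; deleted edges (10,4,a); (10,9,f); (13,10,f); (13,11,a); (17,10,a); (22,10,f); added nodes 23; added edges (13,11,f); (13,23,a); (23,4,f); (23,11,a); result: nodes: 1:W, 3:O, 4:A, 6:A, 11:D, 13:A, 14:T, 17:A, 20:W, 22:A, 23:A edges: (4,1,f); (4,3,a); (6,4,a); (6,4,f); (13,11,f); (13,23,a); (17,14,f); (22,20,a); (23,4,f); (23,11,a)
step 2: rule r4; match: 0->23, 1->4, 2->1, 3->3, 4->11; deleted nodes 1, 4; deleted edges (4,1,f); (4,3,a); (6,4,a); (6,4,f); (23,4,f); added nodes 24; added edges (23,24,f); (24,3,f); (24,11,a); result: nodes: 3:O, 6:A, 11:D, 13:A, 14:T, 17:A, 20:W, 22:A, 23:A, 24:A edges: (13,11,f); (13,23,a); (17,14,f); (22,20,a); (23,11,a); (23,24,f); (24,3,f); (24,11,a)
final:
nodes: 3:O, 6:A, 11:D, 13:A, 14:T, 17:A, 20:W, 22:A, 23:A, 24:A
edges: (13,11,f); (13,23,a); (17,14,f); (22,20,a); (23,11,a); (23,24,f); (24,3,f); (24,11,a)


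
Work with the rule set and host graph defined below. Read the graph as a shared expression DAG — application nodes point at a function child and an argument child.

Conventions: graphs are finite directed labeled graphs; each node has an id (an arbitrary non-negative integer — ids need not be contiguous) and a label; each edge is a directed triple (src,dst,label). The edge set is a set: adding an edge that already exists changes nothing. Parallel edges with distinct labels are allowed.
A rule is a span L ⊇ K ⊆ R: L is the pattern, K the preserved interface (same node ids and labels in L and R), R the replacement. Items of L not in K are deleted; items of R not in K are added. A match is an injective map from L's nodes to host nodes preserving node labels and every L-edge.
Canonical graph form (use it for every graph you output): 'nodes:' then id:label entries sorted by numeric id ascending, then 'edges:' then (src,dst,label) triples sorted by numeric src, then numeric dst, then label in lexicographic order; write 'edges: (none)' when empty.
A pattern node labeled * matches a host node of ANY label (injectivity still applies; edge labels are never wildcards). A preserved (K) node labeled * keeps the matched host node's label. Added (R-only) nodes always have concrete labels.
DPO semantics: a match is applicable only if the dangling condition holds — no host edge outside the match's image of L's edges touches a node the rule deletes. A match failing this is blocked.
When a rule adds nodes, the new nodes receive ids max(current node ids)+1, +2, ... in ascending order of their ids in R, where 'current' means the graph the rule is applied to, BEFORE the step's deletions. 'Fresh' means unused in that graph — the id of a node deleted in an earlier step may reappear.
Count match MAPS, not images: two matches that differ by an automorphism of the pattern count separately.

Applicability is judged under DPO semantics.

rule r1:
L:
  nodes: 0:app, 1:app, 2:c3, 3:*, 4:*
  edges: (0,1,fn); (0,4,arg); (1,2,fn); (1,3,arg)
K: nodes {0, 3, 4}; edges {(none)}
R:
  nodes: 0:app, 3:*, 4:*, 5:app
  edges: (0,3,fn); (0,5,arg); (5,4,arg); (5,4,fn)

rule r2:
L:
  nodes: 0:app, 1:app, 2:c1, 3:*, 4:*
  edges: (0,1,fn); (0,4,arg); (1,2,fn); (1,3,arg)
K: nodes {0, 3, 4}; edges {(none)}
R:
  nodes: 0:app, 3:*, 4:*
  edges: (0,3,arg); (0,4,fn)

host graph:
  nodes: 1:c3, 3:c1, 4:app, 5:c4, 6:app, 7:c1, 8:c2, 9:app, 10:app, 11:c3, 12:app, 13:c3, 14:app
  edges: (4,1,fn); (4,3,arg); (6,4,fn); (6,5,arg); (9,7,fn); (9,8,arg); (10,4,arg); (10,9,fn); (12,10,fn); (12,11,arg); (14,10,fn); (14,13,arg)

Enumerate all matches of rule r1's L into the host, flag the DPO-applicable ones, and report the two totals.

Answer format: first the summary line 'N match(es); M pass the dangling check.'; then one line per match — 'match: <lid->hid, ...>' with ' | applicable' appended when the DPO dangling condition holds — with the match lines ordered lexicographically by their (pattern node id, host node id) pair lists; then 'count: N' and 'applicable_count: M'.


1 match(es); 0 pass the dangling check.
match: 0->6, 1->4, 2->1, 3->3, 4->5
count: 1
applicable_count: 0


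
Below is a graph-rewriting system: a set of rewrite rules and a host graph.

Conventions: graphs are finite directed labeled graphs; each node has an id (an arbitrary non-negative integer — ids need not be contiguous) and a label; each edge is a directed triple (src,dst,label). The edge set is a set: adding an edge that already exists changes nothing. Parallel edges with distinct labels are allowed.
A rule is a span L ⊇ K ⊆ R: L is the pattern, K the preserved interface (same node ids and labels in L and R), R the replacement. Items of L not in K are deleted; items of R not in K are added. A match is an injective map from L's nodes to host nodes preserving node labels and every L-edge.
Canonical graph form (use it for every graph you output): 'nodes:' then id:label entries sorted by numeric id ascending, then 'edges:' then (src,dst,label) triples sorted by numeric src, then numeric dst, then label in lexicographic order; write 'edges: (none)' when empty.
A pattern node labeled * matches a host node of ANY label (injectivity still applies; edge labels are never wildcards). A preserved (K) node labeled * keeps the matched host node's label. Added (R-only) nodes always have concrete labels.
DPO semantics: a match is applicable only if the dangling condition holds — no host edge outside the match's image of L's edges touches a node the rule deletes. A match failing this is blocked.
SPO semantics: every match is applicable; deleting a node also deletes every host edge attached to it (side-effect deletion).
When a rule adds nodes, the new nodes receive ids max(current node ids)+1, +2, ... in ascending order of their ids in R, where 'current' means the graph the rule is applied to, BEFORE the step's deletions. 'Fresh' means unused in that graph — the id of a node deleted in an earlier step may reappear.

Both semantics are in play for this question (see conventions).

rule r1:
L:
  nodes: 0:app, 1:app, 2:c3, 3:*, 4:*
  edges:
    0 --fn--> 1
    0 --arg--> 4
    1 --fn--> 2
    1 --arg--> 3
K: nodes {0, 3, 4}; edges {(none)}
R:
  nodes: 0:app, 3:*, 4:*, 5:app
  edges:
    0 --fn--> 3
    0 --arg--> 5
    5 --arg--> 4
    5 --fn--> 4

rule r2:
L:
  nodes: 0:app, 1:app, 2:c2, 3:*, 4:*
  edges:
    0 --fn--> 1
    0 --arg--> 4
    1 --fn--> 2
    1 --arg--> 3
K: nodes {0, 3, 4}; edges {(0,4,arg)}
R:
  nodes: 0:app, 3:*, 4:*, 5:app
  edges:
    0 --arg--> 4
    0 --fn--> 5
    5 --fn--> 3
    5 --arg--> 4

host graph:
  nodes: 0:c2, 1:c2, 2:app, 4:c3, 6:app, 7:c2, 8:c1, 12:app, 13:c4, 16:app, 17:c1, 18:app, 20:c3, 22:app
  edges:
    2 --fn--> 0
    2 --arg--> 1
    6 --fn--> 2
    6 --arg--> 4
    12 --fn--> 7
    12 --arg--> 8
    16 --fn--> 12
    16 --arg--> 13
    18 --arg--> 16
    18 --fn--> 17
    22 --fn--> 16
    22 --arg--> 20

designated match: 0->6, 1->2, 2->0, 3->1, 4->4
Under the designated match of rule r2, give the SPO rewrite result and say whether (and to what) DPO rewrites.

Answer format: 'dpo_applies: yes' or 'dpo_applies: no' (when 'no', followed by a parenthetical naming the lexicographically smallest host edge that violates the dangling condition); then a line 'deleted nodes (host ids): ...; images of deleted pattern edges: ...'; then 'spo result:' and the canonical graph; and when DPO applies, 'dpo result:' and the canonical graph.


dpo_applies: yes
deleted nodes (host ids): 0, 2; images of deleted pattern edges: (2,0,fn); (2,1,arg); (6,2,fn)
spo result:
nodes: 1:c2, 4:c3, 6:app, 7:c2, 8:c1, 12:app, 13:c4, 16:app, 17:c1, 18:app, 20:c3, 22:app, 23:app
edges: (6,4,arg); (6,23,fn); (12,7,fn); (12,8,arg); (16,12,fn); (16,13,arg); (18,16,arg); (18,17,fn); (22,16,fn); (22,20,arg); (23,1,fn); (23,4,arg)
dpo result:
nodes: 1:c2, 4:c3, 6:app, 7:c2, 8:c1, 12:app, 13:c4, 16:app, 17:c1, 18:app, 20:c3, 22:app, 23:app
edges: (6,4,arg); (6,23,fn); (12,7,fn); (12,8,arg); (16,12,fn); (16,13,arg); (18,16,arg); (18,17,fn); (22,16,fn); (22,20,arg); (23,1,fn); (23,4,arg)


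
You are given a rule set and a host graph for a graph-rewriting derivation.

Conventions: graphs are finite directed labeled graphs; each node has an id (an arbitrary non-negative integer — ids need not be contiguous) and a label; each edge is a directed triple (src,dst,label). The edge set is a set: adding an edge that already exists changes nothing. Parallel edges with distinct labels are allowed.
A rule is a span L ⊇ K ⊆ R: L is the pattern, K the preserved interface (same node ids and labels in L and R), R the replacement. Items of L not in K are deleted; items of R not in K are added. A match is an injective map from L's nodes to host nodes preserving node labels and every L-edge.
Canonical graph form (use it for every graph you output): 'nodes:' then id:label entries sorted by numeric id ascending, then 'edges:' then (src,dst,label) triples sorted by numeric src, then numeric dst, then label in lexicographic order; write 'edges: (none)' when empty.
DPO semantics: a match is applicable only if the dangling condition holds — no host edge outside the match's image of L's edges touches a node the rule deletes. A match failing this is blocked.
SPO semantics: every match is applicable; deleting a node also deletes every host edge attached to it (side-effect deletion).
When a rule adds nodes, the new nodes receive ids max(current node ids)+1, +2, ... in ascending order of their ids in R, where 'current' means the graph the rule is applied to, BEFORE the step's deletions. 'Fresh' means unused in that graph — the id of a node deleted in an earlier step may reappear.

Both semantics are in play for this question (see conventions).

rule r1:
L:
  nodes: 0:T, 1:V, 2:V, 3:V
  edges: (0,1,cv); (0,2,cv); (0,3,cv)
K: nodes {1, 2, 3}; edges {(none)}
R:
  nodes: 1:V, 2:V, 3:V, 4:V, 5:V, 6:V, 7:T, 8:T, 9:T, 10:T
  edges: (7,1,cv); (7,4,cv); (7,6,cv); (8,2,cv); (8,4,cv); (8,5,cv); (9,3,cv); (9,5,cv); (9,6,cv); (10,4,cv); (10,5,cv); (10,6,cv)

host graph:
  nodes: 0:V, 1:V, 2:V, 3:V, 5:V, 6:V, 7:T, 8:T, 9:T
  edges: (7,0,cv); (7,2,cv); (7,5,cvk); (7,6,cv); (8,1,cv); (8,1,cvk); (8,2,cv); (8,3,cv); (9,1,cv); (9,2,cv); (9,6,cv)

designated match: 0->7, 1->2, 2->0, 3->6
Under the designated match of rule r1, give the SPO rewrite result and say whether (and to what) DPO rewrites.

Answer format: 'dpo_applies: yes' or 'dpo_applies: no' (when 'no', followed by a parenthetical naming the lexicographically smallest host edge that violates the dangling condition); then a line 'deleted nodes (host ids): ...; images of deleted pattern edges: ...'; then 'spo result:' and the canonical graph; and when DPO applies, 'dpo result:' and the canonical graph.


dpo_applies: no
(the rule deletes node 7, which keeps host edge (7,5,cvk) outside the match image — the dangling condition fails, DPO blocks; SPO proceeds and side-deletes such edges)
deleted nodes (host ids): 7; images of deleted pattern edges: (7,0,cv); (7,2,cv); (7,6,cv)
spo result:
nodes: 0:V, 1:V, 2:V, 3:V, 5:V, 6:V, 8:T, 9:T, 10:V, 11:V, 12:V, 13:T, 14:T, 15:T, 16:T
edges: (8,1,cv); (8,1,cvk); (8,2,cv); (8,3,cv); (9,1,cv); (9,2,cv); (9,6,cv); (13,2,cv); (13,10,cv); (13,12,cv); (14,0,cv); (14,10,cv); (14,11,cv); (15,6,cv); (15,11,cv); (15,12,cv); (16,10,cv); (16,11,cv); (16,12,cv)


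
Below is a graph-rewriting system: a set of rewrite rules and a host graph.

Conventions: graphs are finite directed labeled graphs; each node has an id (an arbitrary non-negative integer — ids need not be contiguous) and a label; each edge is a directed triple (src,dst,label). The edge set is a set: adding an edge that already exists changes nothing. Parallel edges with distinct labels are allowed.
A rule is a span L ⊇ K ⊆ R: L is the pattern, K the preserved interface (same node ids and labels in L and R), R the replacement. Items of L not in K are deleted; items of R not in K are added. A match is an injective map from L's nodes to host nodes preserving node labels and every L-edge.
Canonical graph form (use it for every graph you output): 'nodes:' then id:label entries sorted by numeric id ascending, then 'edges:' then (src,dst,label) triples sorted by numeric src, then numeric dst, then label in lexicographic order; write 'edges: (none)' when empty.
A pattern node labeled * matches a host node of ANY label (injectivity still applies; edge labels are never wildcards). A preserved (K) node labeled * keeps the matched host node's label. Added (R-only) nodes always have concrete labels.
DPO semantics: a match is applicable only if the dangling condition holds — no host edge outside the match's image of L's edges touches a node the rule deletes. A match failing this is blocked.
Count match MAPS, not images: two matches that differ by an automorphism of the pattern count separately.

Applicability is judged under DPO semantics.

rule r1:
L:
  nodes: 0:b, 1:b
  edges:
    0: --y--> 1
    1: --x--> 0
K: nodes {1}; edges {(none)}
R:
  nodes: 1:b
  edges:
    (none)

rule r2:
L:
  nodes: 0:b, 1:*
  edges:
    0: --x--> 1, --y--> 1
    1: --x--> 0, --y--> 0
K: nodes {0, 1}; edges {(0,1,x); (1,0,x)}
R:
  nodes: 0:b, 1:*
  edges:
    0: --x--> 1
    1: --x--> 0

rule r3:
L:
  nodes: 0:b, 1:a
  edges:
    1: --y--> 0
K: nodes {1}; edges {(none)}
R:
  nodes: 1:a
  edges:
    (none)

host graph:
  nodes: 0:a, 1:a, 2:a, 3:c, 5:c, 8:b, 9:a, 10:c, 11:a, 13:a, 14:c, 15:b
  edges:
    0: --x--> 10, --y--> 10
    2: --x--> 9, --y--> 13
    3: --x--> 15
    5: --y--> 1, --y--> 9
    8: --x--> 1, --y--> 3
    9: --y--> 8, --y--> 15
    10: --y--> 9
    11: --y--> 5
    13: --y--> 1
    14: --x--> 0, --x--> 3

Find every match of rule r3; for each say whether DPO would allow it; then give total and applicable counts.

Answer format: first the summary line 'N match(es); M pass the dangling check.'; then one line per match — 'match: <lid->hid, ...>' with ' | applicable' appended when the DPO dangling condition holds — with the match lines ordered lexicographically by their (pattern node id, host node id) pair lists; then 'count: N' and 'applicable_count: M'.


2 match(es); 0 pass the dangling check.
match: 0->8, 1->9
match: 0->15, 1->9
count: 2
applicable_count: 0


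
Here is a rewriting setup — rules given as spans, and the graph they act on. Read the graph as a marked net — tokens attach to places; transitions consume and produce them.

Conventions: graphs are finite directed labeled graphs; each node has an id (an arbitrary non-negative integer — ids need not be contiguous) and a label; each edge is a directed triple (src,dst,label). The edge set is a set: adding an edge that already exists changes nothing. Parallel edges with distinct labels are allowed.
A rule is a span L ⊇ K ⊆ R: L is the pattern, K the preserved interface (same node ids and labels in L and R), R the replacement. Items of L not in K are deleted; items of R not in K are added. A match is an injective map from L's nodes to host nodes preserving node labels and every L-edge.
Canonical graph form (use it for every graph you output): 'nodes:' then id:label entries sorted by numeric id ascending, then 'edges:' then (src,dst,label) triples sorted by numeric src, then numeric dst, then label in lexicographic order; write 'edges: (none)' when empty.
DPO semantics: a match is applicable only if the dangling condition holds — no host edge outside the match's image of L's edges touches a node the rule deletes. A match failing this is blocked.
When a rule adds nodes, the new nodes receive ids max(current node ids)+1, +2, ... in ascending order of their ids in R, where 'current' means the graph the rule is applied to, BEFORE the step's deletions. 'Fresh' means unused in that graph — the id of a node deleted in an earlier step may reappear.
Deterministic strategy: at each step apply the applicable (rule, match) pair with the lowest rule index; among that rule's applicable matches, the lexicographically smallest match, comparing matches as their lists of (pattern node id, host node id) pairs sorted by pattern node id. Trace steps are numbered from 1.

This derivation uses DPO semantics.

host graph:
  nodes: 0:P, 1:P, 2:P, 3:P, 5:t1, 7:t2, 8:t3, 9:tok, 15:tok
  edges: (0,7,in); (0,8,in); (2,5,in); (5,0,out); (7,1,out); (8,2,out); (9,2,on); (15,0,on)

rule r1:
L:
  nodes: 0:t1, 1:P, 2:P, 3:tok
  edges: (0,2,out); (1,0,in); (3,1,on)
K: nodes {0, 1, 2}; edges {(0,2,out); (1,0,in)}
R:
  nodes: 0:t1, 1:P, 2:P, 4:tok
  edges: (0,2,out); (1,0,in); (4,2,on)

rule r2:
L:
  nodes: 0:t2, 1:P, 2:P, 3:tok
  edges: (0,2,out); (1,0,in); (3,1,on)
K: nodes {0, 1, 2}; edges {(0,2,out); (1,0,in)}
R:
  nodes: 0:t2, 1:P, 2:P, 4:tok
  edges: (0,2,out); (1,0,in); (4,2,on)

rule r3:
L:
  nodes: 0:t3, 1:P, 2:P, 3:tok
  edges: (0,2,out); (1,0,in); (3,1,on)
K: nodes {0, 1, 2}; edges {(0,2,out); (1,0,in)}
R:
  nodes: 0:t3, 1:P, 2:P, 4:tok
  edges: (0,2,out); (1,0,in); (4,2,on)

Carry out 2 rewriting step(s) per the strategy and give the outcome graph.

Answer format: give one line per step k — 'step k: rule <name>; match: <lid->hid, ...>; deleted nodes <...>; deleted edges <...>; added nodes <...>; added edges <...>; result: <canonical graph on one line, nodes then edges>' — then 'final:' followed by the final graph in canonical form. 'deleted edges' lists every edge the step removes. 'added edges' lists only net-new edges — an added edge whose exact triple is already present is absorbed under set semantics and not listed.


step 1: rule r1; match: 0->5, 1->2, 2->0, 3->9; deleted nodes 9; deleted edges (9,2,on); added nodes 16; added edges (16,0,on); result: nodes: 0:P, 1:P, 2:P, 3:P, 5:t1, 7:t2, 8:t3, 15:tok, 16:tok edges: (0,7,in); (0,8,in); (2,5,in); (5,0,out); (7,1,out); (8,2,out); (15,0,on); (16,0,on)
step 2: rule r2; match: 0->7, 1->0, 2->1, 3->15; deleted nodes 15; deleted edges (15,0,on); added nodes 17; added edges (17,1,on); result: nodes: 0:P, 1:P, 2:P, 3:P, 5:t1, 7:t2, 8:t3, 16:tok, 17:tok edges: (0,7,in); (0,8,in); (2,5,in); (5,0,out); (7,1,out); (8,2,out); (16,0,on); (17,1,on)
final:
nodes: 0:P, 1:P, 2:P, 3:P, 5:t1, 7:t2, 8:t3, 16:tok, 17:tok
edges: (0,7,in); (0,8,in); (2,5,in); (5,0,out); (7,1,out); (8,2,out); (16,0,on); (17,1,on)


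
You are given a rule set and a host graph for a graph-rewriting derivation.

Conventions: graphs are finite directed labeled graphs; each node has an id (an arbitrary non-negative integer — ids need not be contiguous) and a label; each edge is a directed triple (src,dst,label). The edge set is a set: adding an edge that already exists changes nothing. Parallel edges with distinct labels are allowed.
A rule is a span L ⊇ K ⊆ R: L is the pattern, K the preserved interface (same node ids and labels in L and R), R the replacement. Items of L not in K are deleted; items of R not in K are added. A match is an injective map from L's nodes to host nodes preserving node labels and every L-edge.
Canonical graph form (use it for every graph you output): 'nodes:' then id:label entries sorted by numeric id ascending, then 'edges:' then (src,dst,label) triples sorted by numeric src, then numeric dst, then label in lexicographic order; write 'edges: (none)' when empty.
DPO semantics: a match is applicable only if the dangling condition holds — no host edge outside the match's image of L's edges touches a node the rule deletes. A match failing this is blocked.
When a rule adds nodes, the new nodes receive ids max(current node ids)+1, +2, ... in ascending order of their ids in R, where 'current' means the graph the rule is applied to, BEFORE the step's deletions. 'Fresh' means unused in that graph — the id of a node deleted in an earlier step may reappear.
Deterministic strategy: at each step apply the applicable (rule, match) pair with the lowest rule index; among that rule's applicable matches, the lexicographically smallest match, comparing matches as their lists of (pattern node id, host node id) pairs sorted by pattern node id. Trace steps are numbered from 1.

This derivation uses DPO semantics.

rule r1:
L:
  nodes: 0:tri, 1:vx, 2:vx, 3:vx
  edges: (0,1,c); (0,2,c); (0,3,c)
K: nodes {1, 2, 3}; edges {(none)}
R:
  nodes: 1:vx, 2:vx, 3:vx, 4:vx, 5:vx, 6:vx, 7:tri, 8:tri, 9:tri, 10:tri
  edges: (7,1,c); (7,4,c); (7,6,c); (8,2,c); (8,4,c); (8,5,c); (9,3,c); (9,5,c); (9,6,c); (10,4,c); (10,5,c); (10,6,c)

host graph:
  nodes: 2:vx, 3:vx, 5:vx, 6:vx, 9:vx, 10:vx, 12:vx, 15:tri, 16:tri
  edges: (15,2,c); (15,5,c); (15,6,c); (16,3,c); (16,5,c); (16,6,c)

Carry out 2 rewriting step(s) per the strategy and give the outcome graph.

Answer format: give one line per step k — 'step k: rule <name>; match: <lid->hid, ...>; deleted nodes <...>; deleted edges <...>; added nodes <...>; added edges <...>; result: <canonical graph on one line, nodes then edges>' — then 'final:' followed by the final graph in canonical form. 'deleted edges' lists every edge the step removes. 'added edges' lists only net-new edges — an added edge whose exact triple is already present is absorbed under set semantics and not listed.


step 1: rule r1; match: 0->15, 1->2, 2->5, 3->6; deleted nodes 15; deleted edges (15,2,c); (15,5,c); (15,6,c); added nodes 17, 18, 19, 20, 21, 22, 23; added edges (20,2,c); (20,17,c); (20,19,c); (21,5,c); (21,17,c); (21,18,c); (22,6,c); (22,18,c); (22,19,c); (23,17,c); (23,18,c); (23,19,c); result: nodes: 2:vx, 3:vx, 5:vx, 6:vx, 9:vx, 10:vx, 12:vx, 16:tri, 17:vx, 18:vx, 19:vx, 20:tri, 21:tri, 22:tri, 23:tri edges: (16,3,c); (16,5,c); (16,6,c); (20,2,c); (20,17,c); (20,19,c); (21,5,c); (21,17,c); (21,18,c); (22,6,c); (22,18,c); (22,19,c); (23,17,c); (23,18,c); (23,19,c)
step 2: rule r1; match: 0->16, 1->3, 2->5, 3->6; deleted nodes 16; deleted edges (16,3,c); (16,5,c); (16,6,c); added nodes 24, 25, 26, 27, 28, 29, 30; added edges (27,3,c); (27,24,c); (27,26,c); (28,5,c); (28,24,c); (28,25,c); (29,6,c); (29,25,c); (29,26,c); (30,24,c); (30,25,c); (30,26,c); result: nodes: 2:vx, 3:vx, 5:vx, 6:vx, 9:vx, 10:vx, 12:vx, 17:vx, 18:vx, 19:vx, 20:tri, 21:tri, 22:tri, 23:tri, 24:vx, 25:vx, 26:vx, 27:tri, 28:tri, 29:tri, 30:tri edges: (20,2,c); (20,17,c); (20,19,c); (21,5,c); (21,17,c); (21,18,c); (22,6,c); (22,18,c); (22,19,c); (23,17,c); (23,18,c); (23,19,c); (27,3,c); (27,24,c); (27,26,c); (28,5,c); (28,24,c); (28,25,c); (29,6,c); (29,25,c); (29,26,c); (30,24,c); (30,25,c); (30,26,c)
final:
nodes: 2:vx, 3:vx, 5:vx, 6:vx, 9:vx, 10:vx, 12:vx, 17:vx, 18:vx, 19:vx, 20:tri, 21:tri, 22:tri, 23:tri, 24:vx, 25:vx, 26:vx, 27:tri, 28:tri, 29:tri, 30:tri
edges: (20,2,c); (20,17,c); (20,19,c); (21,5,c); (21,17,c); (21,18,c); (22,6,c); (22,18,c); (22,19,c); (23,17,c); (23,18,c); (23,19,c); (27,3,c); (27,24,c); (27,26,c); (28,5,c); (28,24,c); (28,25,c); (29,6,c); (29,25,c); (29,26,c); (30,24,c); (30,25,c); (30,26,c)


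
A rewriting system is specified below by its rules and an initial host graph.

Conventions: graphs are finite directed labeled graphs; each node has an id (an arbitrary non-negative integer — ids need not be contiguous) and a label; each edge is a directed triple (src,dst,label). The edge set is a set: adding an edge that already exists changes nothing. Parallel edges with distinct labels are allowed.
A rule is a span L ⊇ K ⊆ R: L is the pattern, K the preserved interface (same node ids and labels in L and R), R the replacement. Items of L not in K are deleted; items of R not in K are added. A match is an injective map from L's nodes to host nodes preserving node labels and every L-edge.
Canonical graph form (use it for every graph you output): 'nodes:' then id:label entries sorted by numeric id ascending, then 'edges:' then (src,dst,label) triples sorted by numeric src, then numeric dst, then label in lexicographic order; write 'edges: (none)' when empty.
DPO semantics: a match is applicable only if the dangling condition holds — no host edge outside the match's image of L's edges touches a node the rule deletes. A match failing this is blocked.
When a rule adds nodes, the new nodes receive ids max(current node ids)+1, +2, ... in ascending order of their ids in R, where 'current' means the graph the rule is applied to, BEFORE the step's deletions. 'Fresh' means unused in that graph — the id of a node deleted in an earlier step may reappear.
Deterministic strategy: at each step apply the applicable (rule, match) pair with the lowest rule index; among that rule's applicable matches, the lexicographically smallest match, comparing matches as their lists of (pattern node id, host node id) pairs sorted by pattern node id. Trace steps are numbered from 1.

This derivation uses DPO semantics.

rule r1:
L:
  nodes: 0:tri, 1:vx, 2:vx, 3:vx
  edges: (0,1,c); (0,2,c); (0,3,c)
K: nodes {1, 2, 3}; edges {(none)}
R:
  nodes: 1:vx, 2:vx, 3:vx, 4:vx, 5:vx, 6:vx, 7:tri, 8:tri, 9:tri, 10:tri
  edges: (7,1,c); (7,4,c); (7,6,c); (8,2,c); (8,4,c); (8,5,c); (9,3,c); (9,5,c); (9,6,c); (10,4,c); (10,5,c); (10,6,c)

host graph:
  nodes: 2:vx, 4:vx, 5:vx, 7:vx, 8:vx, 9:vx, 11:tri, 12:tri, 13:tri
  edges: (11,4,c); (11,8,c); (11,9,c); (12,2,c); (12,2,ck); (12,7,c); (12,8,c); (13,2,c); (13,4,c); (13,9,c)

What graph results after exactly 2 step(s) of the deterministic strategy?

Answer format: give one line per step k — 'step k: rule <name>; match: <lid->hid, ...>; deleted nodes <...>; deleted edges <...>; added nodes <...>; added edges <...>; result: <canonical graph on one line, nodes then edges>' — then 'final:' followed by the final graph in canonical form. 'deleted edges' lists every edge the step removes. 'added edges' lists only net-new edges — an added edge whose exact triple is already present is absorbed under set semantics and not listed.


step 1: rule r1; match: 0->11, 1->4, 2->8, 3->9; deleted nodes 11; deleted edges (11,4,c); (11,8,c); (11,9,c); added nodes 14, 15, 16, 17, 18, 19, 20; added edges (17,4,c); (17,14,c); (17,16,c); (18,8,c); (18,14,c); (18,15,c); (19,9,c); (19,15,c); (19,16,c); (20,14,c); (20,15,c); (20,16,c); result: nodes: 2:vx, 4:vx, 5:vx, 7:vx, 8:vx, 9:vx, 12:tri, 13:tri, 14:vx, 15:vx, 16:vx, 17:tri, 18:tri, 19:tri, 20:tri edges: (12,2,c); (12,2,ck); (12,7,c); (12,8,c); (13,2,c); (13,4,c); (13,9,c); (17,4,c); (17,14,c); (17,16,c); (18,8,c); (18,14,c); (18,15,c); (19,9,c); (19,15,c); (19,16,c); (20,14,c); (20,15,c); (20,16,c)
step 2: rule r1; match: 0->13, 1->2, 2->4, 3->9; deleted nodes 13; deleted edges (13,2,c); (13,4,c); (13,9,c); added nodes 21, 22, 23, 24, 25, 26, 27; added edges (24,2,c); (24,21,c); (24,23,c); (25,4,c); (25,21,c); (25,22,c); (26,9,c); (26,22,c); (26,23,c); (27,21,c); (27,22,c); (27,23,c); result: nodes: 2:vx, 4:vx, 5:vx, 7:vx, 8:vx, 9:vx, 12:tri, 14:vx, 15:vx, 16:vx, 17:tri, 18:tri, 19:tri, 20:tri, 21:vx, 22:vx, 23:vx, 24:tri, 25:tri, 26:tri, 27:tri edges: (12,2,c); (12,2,ck); (12,7,c); (12,8,c); (17,4,c); (17,14,c); (17,16,c); (18,8,c); (18,14,c); (18,15,c); (19,9,c); (19,15,c); (19,16,c); (20,14,c); (20,15,c); (20,16,c); (24,2,c); (24,21,c); (24,23,c); (25,4,c); (25,21,c); (25,22,c); (26,9,c); (26,22,c); (26,23,c); (27,21,c); (27,22,c); (27,23,c)
final:
nodes: 2:vx, 4:vx, 5:vx, 7:vx, 8:vx, 9:vx, 12:tri, 14:vx, 15:vx, 16:vx, 17:tri, 18:tri, 19:tri, 20:tri, 21:vx, 22:vx, 23:vx, 24:tri, 25:tri, 26:tri, 27:tri
edges: (12,2,c); (12,2,ck); (12,7,c); (12,8,c); (17,4,c); (17,14,c); (17,16,c); (18,8,c); (18,14,c); (18,15,c); (19,9,c); (19,15,c); (19,16,c); (20,14,c); (20,15,c); (20,16,c); (24,2,c); (24,21,c); (24,23,c); (25,4,c); (25,21,c); (25,22,c); (26,9,c); (26,22,c); (26,23,c); (27,21,c); (27,22,c); (27,23,c)


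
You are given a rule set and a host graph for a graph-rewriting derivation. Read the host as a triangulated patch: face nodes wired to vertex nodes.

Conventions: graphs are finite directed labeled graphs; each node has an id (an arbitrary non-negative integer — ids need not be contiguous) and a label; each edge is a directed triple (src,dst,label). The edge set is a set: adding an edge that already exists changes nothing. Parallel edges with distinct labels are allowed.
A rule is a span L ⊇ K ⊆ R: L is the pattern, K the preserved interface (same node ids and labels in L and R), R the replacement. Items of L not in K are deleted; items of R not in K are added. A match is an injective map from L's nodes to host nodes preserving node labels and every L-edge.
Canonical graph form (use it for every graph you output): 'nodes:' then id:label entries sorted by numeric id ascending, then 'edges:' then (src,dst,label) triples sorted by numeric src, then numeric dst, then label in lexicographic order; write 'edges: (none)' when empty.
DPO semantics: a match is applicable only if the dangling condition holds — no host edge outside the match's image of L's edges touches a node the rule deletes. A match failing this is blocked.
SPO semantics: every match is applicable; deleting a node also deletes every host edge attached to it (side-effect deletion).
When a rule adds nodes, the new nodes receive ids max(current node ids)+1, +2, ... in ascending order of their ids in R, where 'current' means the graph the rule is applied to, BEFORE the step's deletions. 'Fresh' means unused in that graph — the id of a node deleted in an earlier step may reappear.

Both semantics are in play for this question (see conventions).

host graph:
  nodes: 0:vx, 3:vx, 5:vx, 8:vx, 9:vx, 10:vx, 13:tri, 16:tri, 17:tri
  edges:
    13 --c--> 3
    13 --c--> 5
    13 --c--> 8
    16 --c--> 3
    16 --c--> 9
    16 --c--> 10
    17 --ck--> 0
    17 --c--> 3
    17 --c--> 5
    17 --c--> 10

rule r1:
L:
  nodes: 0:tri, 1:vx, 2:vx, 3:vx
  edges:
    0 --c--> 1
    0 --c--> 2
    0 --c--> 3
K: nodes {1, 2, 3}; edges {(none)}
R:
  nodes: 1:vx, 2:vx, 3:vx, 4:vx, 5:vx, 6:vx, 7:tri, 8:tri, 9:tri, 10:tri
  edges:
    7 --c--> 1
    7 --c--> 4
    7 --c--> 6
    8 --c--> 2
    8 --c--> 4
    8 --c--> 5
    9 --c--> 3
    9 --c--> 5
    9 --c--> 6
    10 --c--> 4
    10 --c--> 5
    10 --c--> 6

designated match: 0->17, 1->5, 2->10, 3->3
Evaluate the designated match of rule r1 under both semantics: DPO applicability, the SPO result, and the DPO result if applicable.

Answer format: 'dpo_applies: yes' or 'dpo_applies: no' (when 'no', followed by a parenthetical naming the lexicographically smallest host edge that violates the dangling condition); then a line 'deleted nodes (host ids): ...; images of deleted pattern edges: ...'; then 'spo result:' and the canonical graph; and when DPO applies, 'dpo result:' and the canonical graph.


dpo_applies: no
(the rule deletes node 17, which keeps host edge (17,0,ck) outside the match image — the dangling condition fails, DPO blocks; SPO proceeds and side-deletes such edges)
deleted nodes (host ids): 17; images of deleted pattern edges: (17,3,c); (17,5,c); (17,10,c)
spo result:
nodes: 0:vx, 3:vx, 5:vx, 8:vx, 9:vx, 10:vx, 13:tri, 16:tri, 18:vx, 19:vx, 20:vx, 21:tri, 22:tri, 23:tri, 24:tri
edges: (13,3,c); (13,5,c); (13,8,c); (16,3,c); (16,9,c); (16,10,c); (21,5,c); (21,18,c); (21,20,c); (22,10,c); (22,18,c); (22,19,c); (23,3,c); (23,19,c); (23,20,c); (24,18,c); (24,19,c); (24,20,c)


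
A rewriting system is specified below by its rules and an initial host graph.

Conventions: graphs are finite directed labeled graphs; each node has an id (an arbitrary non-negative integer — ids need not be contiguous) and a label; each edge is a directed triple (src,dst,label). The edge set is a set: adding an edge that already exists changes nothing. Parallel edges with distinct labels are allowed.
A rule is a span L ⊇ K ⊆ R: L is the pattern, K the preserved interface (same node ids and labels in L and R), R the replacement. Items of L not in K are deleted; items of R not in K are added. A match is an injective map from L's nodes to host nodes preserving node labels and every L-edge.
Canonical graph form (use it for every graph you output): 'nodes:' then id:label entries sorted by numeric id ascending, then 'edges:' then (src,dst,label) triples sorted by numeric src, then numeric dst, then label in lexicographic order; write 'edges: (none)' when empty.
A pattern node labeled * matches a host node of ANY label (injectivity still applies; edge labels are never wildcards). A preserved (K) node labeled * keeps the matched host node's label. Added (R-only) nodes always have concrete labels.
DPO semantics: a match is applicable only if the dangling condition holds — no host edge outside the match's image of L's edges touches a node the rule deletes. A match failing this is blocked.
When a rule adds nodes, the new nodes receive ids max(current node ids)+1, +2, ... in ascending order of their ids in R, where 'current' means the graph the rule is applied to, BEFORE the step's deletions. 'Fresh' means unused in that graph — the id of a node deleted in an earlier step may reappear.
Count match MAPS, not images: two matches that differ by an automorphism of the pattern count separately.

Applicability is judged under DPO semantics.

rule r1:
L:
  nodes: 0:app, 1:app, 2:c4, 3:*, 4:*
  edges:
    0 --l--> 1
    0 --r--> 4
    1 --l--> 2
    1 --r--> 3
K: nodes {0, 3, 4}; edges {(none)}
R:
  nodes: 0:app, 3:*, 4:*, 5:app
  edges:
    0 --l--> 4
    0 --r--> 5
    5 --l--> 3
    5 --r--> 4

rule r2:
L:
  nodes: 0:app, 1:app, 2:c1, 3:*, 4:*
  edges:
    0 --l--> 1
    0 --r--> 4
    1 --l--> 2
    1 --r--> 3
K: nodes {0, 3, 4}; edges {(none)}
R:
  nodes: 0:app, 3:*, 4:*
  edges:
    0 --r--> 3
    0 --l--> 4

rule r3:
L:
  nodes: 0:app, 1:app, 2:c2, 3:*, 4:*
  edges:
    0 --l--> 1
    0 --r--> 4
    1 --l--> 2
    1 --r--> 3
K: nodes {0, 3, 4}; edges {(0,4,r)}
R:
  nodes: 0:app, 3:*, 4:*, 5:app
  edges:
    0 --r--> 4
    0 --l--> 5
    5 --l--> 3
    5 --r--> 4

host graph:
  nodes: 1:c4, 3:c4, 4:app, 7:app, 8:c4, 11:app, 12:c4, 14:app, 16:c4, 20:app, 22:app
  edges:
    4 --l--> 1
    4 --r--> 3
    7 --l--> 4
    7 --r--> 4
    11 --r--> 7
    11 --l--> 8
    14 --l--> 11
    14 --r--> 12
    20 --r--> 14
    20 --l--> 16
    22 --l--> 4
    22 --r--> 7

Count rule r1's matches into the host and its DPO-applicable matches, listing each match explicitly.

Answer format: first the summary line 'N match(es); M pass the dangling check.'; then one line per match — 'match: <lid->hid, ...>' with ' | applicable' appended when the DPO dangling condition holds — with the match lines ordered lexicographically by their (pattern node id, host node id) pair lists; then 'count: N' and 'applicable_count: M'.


2 match(es); 1 pass the dangling check.
match: 0->14, 1->11, 2->8, 3->7, 4->12 | applicable
match: 0->22, 1->4, 2->1, 3->3, 4->7
count: 2
applicable_count: 1
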